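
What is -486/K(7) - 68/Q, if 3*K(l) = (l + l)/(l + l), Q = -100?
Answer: -36433/25 ≈ -1457.3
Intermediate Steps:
K(l) = 1/3 (K(l) = ((l + l)/(l + l))/3 = ((2*l)/((2*l)))/3 = ((2*l)*(1/(2*l)))/3 = (1/3)*1 = 1/3)
-486/K(7) - 68/Q = -486/1/3 - 68/(-100) = -486*3 - 68*(-1/100) = -1458 + 17/25 = -36433/25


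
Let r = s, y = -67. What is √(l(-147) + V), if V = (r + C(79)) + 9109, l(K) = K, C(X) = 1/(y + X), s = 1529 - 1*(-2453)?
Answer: √465987/6 ≈ 113.77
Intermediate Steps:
s = 3982 (s = 1529 + 2453 = 3982)
r = 3982
C(X) = 1/(-67 + X)
V = 157093/12 (V = (3982 + 1/(-67 + 79)) + 9109 = (3982 + 1/12) + 9109 = 47785/12 + 9109 = 157093/12 ≈ 13091.)
√(l(-147) + V) = √(-147 + 157093/12) = √(155329/12) = √465987/6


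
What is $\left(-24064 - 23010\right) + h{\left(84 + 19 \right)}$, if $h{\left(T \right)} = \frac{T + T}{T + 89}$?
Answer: $- \frac{4519001}{96} \approx -47073.0$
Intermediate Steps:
$h{\left(T \right)} = \frac{2 T}{89 + T}$
$\left(-24064 - 23010\right) + h{\left(84 + 19 \right)} = \left(-24064 - 23010\right) + \frac{2 \left(84 + 19\right)}{89 + \left(84 + 19\right)} = -47074 + 2 \cdot 103 \frac{1}{89 + 103} = -47074 + 2 \cdot 103 \cdot \frac{1}{192} = -47074 + \frac{103}{96} = - \frac{4519001}{96}$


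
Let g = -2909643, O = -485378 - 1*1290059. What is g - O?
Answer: -1134206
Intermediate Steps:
O = -1775437 (O = -485378 - 1290059 = -1775437)
g - O = -2909643 - 1*(-1775437) = -2909643 + 1775437 = -1134206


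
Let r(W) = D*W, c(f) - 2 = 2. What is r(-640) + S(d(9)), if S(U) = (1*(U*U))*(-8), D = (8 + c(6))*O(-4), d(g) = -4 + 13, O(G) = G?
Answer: 30072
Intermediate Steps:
d(g) = 9
c(f) = 4 (c(f) = 2 + 2 = 4)
D = -48 (D = (8 + 4)*(-4) = 12*(-4) = -48)
r(W) = -48*W
S(U) = -8*U² (S(U) = (1*U²)*(-8) = U²*(-8) = -8*U²)
r(-640) + S(d(9)) = -48*(-640) - 8*9² = 30720 - 8*81 = 30720 - 648 = 30072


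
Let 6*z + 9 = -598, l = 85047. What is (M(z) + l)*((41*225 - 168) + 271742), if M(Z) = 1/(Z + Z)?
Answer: 14495834477274/607 ≈ 2.3881e+10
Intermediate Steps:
z = -607/6 (z = -3/2 + (⅙)*(-598) = -3/2 - 299/3 = -607/6 ≈ -101.17)
M(Z) = 1/(2*Z)
(M(z) + l)*((41*225 - 168) + 271742) = (1/(2*(-607/6)) + 85047)*((41*225 - 168) + 271742) = ((½)*(-6/607) + 85047)*((9225 - 168) + 271742) = (-3/607 + 85047)*(9057 + 271742) = (51623526/607)*280799 = 14495834477274/607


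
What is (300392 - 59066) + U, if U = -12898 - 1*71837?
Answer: 156591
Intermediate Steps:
U = -84735 (U = -12898 - 71837 = -84735)
(300392 - 59066) + U = (300392 - 59066) - 84735 = 241326 - 84735 = 156591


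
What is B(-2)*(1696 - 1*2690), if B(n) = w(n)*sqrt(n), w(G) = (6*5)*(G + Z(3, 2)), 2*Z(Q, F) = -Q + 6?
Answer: 14910*I*sqrt(2) ≈ 21086.0*I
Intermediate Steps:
Z(Q, F) = 3 - Q/2 (Z(Q, F) = (-Q + 6)/2 = (6 - Q)/2 = 3 - Q/2)
w(G) = 45 + 30*G (w(G) = (6*5)*(G + (3 - 1/2*3)) = 30*(G + (3 - 3/2)) = 30*(G + 3/2) = 30*(3/2 + G) = 45 + 30*G)
B(n) = sqrt(n)*(45 + 30*n) (B(n) = (45 + 30*n)*sqrt(n) = sqrt(n)*(45 + 30*n))
B(-2)*(1696 - 1*2690) = (sqrt(-2)*(45 + 30*(-2)))*(1696 - 1*2690) = ((I*sqrt(2))*(45 - 60))*(1696 - 2690) = ((I*sqrt(2))*(-15))*(-994) = -15*I*sqrt(2)*(-994) = 14910*I*sqrt(2)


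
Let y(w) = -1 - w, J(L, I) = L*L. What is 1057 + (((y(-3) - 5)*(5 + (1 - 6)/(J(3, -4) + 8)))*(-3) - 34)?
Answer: 18111/17 ≈ 1065.4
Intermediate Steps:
J(L, I) = L²
1057 + (((y(-3) - 5)*(5 + (1 - 6)/(J(3, -4) + 8)))*(-3) - 34) = 1057 + ((((-1 - 1*(-3)) - 5)*(5 + (1 - 6)/(3² + 8)))*(-3) - 34) = 1057 + ((((-1 + 3) - 5)*(5 - 5/(9 + 8)))*(-3) - 34) = 1057 + (((2 - 5)*(5 - 5/17))*(-3) - 34) = 1057 + (-3*(5 - 5*1/17)*(-3) - 34) = 1057 + (-3*(5 - 5/17)*(-3) - 34) = 1057 + (-3*80/17*(-3) - 34) = 1057 + (-240/17*(-3) - 34) = 1057 + (720/17 - 34) = 1057 + 142/17 = 18111/17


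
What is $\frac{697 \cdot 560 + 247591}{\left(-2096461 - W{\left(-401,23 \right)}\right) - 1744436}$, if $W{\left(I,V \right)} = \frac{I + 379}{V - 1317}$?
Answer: $- \frac{412728417}{2485060370} \approx -0.16608$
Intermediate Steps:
$W{\left(I,V \right)} = \frac{379 + I}{-1317 + V}$
$\frac{697 \cdot 560 + 247591}{\left(-2096461 - W{\left(-401,23 \right)}\right) - 1744436} = \frac{697 \cdot 560 + 247591}{\left(-2096461 - \frac{379 - 401}{-1317 + 23}\right) - 1744436} = \frac{390320 + 247591}{\left(-2096461 - \frac{1}{-1294} \left(-22\right)\right) - 1744436} = \frac{637911}{\left(-2096461 - \left(- \frac{1}{1294}\right) \left(-22\right)\right) - 1744436} = \frac{637911}{\left(-2096461 - \frac{11}{647}\right) - 1744436} = \frac{637911}{- \frac{1356410278}{647} - 1744436} = \frac{637911}{- \frac{2485060370}{647}} = 637911 \left(- \frac{647}{2485060370}\right) = - \frac{412728417}{2485060370}$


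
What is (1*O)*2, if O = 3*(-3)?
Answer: -18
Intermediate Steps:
O = -9
(1*O)*2 = (1*(-9))*2 = -9*2 = -18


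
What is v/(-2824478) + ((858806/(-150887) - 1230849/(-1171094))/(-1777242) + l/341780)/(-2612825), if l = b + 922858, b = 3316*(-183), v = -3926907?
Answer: 949379024645443589737050226412077/682853159325698056563236669160300 ≈ 1.3903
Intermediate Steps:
b = -606828
l = 316030 (l = -606828 + 922858 = 316030)
v/(-2824478) + ((858806/(-150887) - 1230849/(-1171094))/(-1777242) + l/341780)/(-2612825) = -3926907/(-2824478) + ((858806/(-150887) - 1230849/(-1171094))/(-1777242) + 316030/341780)/(-2612825) = -3926907*(-1/2824478) + ((858806*(-1/150887) - 1230849*(-1/1171094))*(-1/1777242) + 316030*(1/341780))*(-1/2612825) = 3926907/2824478 + ((-29614/5203 + 1230849/1171094)*(-1/1777242) + 31603/34178)*(-1/2612825) = 3926907/2824478 + (-28276670369/6093202082*(-1/1777242) + 31603/34178)*(-1/2612825) = 3926907/2824478 + (28276670369/10829094654617844 + 31603/34178)*(-1/2612825) = 3926907/2824478 + (171116422404963797807/185058398552764336116)*(-1/2612825) = 3926907/2824478 - 171116422404963797807/483525210198626476512287700 = 949379024645443589737050226412077/682853159325698056563236669160300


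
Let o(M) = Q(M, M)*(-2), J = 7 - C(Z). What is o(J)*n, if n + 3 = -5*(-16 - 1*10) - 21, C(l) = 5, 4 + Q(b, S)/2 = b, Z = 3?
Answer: 848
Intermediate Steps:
Q(b, S) = -8 + 2*b
n = 106 (n = -3 + (-5*(-16 - 1*10) - 21) = -3 + (-5*(-16 - 10) - 21) = -3 + (-5*(-26) - 21) = -3 + (130 - 21) = -3 + 109 = 106)
J = 2 (J = 7 - 1*5 = 7 - 5 = 2)
o(M) = 16 - 4*M (o(M) = (-8 + 2*M)*(-2) = 16 - 4*M)
o(J)*n = (16 - 4*2)*106 = (16 - 8)*106 = 8*106 = 848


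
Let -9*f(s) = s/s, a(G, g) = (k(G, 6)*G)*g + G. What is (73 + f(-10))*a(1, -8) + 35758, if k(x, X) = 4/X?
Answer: 956938/27 ≈ 35442.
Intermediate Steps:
a(G, g) = G + 2*G*g/3 (a(G, g) = ((4/6)*G)*g + G = ((4*(1/6))*G)*g + G = (2*G/3)*g + G = 2*G*g/3 + G = G + 2*G*g/3)
f(s) = -1/9 (f(s) = -s/(9*s) = -1/9*1 = -1/9)
(73 + f(-10))*a(1, -8) + 35758 = (73 - 1/9)*((1/3)*1*(3 + 2*(-8))) + 35758 = 656*((1/3)*1*(3 - 16))/9 + 35758 = 656*((1/3)*1*(-13))/9 + 35758 = (656/9)*(-13/3) + 35758 = -8528/27 + 35758 = 956938/27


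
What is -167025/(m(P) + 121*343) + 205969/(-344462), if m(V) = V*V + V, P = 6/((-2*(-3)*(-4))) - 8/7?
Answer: -51808452374989/11208373580822 ≈ -4.6223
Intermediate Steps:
P = -39/28 (P = 6/((6*(-4))) - 8*⅐ = 6/(-24) - 8/7 = 6*(-1/24) - 8/7 = -¼ - 8/7 = -39/28 ≈ -1.3929)
m(V) = V + V² (m(V) = V² + V = V + V²)
-167025/(m(P) + 121*343) + 205969/(-344462) = -167025/(-39*(1 - 39/28)/28 + 121*343) + 205969/(-344462) = -167025/(-39/28*(-11/28) + 41503) + 205969*(-1/344462) = -167025/(429/784 + 41503) - 205969/344462 = -167025/32538781/784 - 205969/344462 = -167025*784/32538781 - 205969/344462 = -130947600/32538781 - 205969/344462 = -51808452374989/11208373580822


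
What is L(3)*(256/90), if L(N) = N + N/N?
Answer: 512/45 ≈ 11.378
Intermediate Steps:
L(N) = 1 + N (L(N) = N + 1 = 1 + N)
L(3)*(256/90) = (1 + 3)*(256/90) = 4*(256*(1/90)) = 4*(128/45) = 512/45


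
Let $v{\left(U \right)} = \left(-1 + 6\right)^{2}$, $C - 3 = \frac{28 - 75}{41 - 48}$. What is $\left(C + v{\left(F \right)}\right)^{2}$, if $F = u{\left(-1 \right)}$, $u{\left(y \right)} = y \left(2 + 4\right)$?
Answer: $\frac{59049}{49} \approx 1205.1$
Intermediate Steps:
$u{\left(y \right)} = 6 y$ ($u{\left(y \right)} = y 6 = 6 y$)
$F = -6$ ($F = 6 \left(-1\right) = -6$)
$C = \frac{68}{7}$ ($C = 3 + \frac{28 - 75}{41 - 48} = 3 - \frac{47}{-7} = 3 - - \frac{47}{7} = 3 + \frac{47}{7} = \frac{68}{7} \approx 9.7143$)
$v{\left(U \right)} = 25$ ($v{\left(U \right)} = 5^{2} = 25$)
$\left(C + v{\left(F \right)}\right)^{2} = \left(\frac{68}{7} + 25\right)^{2} = \left(\frac{243}{7}\right)^{2} = \frac{59049}{49}$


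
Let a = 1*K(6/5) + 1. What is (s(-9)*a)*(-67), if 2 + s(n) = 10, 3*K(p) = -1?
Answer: -1072/3 ≈ -357.33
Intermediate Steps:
K(p) = -⅓ (K(p) = (⅓)*(-1) = -⅓)
a = ⅔ (a = 1*(-⅓) + 1 = -⅓ + 1 = ⅔ ≈ 0.66667)
s(n) = 8 (s(n) = -2 + 10 = 8)
(s(-9)*a)*(-67) = (8*(⅔))*(-67) = (16/3)*(-67) = -1072/3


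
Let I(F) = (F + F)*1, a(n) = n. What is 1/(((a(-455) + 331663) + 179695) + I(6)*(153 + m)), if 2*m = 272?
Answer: 1/514371 ≈ 1.9441e-6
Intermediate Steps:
m = 136 (m = (1/2)*272 = 136)
I(F) = 2*F (I(F) = (2*F)*1 = 2*F)
1/(((a(-455) + 331663) + 179695) + I(6)*(153 + m)) = 1/(((-455 + 331663) + 179695) + (2*6)*(153 + 136)) = 1/((331208 + 179695) + 12*289) = 1/(510903 + 3468) = 1/514371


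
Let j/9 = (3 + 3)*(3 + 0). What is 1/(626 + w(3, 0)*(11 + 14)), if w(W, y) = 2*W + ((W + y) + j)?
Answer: 1/4901 ≈ 0.00020404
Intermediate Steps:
j = 162 (j = 9*((3 + 3)*(3 + 0)) = 9*(6*3) = 9*18 = 162)
w(W, y) = 162 + y + 3*W (w(W, y) = 2*W + ((W + y) + 162) = 2*W + (162 + W + y) = 162 + y + 3*W)
1/(626 + w(3, 0)*(11 + 14)) = 1/(626 + (162 + 0 + 3*3)*(11 + 14)) = 1/(626 + (162 + 0 + 9)*25) = 1/(626 + 171*25) = 1/(626 + 4275) = 1/4901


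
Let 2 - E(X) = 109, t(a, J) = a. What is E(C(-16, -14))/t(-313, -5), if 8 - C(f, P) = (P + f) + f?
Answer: 107/313 ≈ 0.34185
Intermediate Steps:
C(f, P) = 8 - P - 2*f (C(f, P) = 8 - ((P + f) + f) = 8 - (P + 2*f) = 8 + (-P - 2*f) = 8 - P - 2*f)
E(X) = -107 (E(X) = 2 - 1*109 = 2 - 109 = -107)
E(C(-16, -14))/t(-313, -5) = -107/(-313) = -107*(-1/313) = 107/313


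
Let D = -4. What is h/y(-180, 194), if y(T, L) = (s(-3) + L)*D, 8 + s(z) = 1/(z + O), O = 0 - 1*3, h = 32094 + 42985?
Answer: -225237/2230 ≈ -101.00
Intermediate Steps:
h = 75079
O = -3 (O = 0 - 3 = -3)
s(z) = -8 + 1/(-3 + z) (s(z) = -8 + 1/(z - 3) = -8 + 1/(-3 + z))
y(T, L) = 98/3 - 4*L (y(T, L) = ((25 - 8*(-3))/(-3 - 3) + L)*(-4) = ((25 + 24)/(-6) + L)*(-4) = (-⅙*49 + L)*(-4) = (-49/6 + L)*(-4) = 98/3 - 4*L)
h/y(-180, 194) = 75079/(98/3 - 4*194) = 75079/(98/3 - 776) = 75079/(-2230/3) = 75079*(-3/2230) = -225237/2230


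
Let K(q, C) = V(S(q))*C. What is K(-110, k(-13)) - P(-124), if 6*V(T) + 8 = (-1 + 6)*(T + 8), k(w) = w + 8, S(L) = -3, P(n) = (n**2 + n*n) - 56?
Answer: -184261/6 ≈ -30710.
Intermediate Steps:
P(n) = -56 + 2*n**2 (P(n) = (n**2 + n**2) - 56 = 2*n**2 - 56 = -56 + 2*n**2)
k(w) = 8 + w
V(T) = 16/3 + 5*T/6 (V(T) = -4/3 + ((-1 + 6)*(T + 8))/6 = -4/3 + (5*(8 + T))/6 = -4/3 + (40 + 5*T)/6 = -4/3 + (20/3 + 5*T/6) = 16/3 + 5*T/6)
K(q, C) = 17*C/6 (K(q, C) = (16/3 + (5/6)*(-3))*C = (16/3 - 5/2)*C = 17*C/6)
K(-110, k(-13)) - P(-124) = 17*(8 - 13)/6 - (-56 + 2*(-124)**2) = (17/6)*(-5) - (-56 + 2*15376) = -85/6 - (-56 + 30752) = -85/6 - 1*30696 = -85/6 - 30696 = -184261/6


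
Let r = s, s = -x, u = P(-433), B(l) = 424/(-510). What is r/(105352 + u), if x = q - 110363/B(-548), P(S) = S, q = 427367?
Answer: -118744369/22242828 ≈ -5.3385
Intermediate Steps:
B(l) = -212/255 (B(l) = 424*(-1/510) = -212/255)
u = -433
x = 118744369/212 (x = 427367 - 110363/(-212/255) = 427367 - 110363*(-255)/212 = 427367 - 1*(-28142565/212) = 427367 + 28142565/212 = 118744369/212 ≈ 5.6012e+5)
s = -118744369/212 (s = -1*118744369/212 = -118744369/212 ≈ -5.6012e+5)
r = -118744369/212 ≈ -5.6012e+5
r/(105352 + u) = -118744369/(212*(105352 - 433)) = -118744369/212/104919 = -118744369/212*1/104919 = -118744369/22242828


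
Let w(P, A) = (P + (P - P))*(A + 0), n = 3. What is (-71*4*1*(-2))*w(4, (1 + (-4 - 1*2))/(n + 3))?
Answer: -5680/3 ≈ -1893.3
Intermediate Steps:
w(P, A) = A*P (w(P, A) = (P + 0)*A = P*A = A*P)
(-71*4*1*(-2))*w(4, (1 + (-4 - 1*2))/(n + 3)) = (-71*4*1*(-2))*(((1 + (-4 - 1*2))/(3 + 3))*4) = (-284*(-2))*(((1 + (-4 - 2))/6)*4) = (-71*(-8))*(((1 - 6)*(⅙))*4) = 568*(-5*⅙*4) = 568*(-⅚*4) = 568*(-10/3) = -5680/3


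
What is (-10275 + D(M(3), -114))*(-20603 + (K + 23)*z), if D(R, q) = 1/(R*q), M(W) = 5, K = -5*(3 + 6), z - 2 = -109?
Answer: 35626616333/190 ≈ 1.8751e+8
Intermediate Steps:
z = -107 (z = 2 - 109 = -107)
K = -45 (K = -5*9 = -45)
D(R, q) = 1/(R*q)
(-10275 + D(M(3), -114))*(-20603 + (K + 23)*z) = (-10275 + 1/(5*(-114)))*(-20603 + (-45 + 23)*(-107)) = (-10275 + (1/5)*(-1/114))*(-20603 - 22*(-107)) = (-10275 - 1/570)*(-20603 + 2354) = -5856751/570*(-18249) = 35626616333/190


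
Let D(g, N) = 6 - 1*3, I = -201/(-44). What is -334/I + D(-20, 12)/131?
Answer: -1924573/26331 ≈ -73.092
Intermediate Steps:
I = 201/44 (I = -201*(-1/44) = 201/44 ≈ 4.5682)
D(g, N) = 3 (D(g, N) = 6 - 3 = 3)
-334/I + D(-20, 12)/131 = -334/201/44 + 3/131 = -334*44/201 + 3*(1/131) = -14696/201 + 3/131 = -1924573/26331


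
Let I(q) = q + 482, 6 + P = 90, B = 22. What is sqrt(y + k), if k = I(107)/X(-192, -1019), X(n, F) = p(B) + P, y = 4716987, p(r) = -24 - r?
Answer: sqrt(18868010)/2 ≈ 2171.9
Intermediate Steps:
P = 84 (P = -6 + 90 = 84)
I(q) = 482 + q
X(n, F) = 38 (X(n, F) = (-24 - 1*22) + 84 = (-24 - 22) + 84 = -46 + 84 = 38)
k = 31/2 (k = (482 + 107)/38 = 589*(1/38) = 31/2 ≈ 15.500)
sqrt(y + k) = sqrt(4716987 + 31/2) = sqrt(9434005/2) = sqrt(18868010)/2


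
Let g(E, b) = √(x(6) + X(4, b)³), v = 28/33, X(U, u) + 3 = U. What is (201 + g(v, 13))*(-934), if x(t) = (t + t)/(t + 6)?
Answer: -187734 - 934*√2 ≈ -1.8906e+5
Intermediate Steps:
X(U, u) = -3 + U
x(t) = 2*t/(6 + t) (x(t) = (2*t)/(6 + t) = 2*t/(6 + t))
v = 28/33 (v = 28*(1/33) = 28/33 ≈ 0.84848)
g(E, b) = √2 (g(E, b) = √(2*6/(6 + 6) + (-3 + 4)³) = √(2*6/12 + 1³) = √(2*6*(1/12) + 1) = √(1 + 1) = √2)
(201 + g(v, 13))*(-934) = (201 + √2)*(-934) = -187734 - 934*√2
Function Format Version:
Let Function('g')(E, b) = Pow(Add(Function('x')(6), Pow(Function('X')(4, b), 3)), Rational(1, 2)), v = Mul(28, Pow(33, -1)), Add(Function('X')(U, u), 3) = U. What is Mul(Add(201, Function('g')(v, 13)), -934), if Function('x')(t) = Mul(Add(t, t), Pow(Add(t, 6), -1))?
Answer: Add(-187734, Mul(-934, Pow(2, Rational(1, 2)))) ≈ -1.8906e+5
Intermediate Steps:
Function('X')(U, u) = Add(-3, U)
Function('x')(t) = Mul(2, t, Pow(Add(6, t), -1)) (Function('x')(t) = Mul(Mul(2, t), Pow(Add(6, t), -1)) = Mul(2, t, Pow(Add(6, t), -1)))
v = Rational(28, 33) (v = Mul(28, Rational(1, 33)) = Rational(28, 33) ≈ 0.84848)
Function('g')(E, b) = Pow(2, Rational(1, 2)) (Function('g')(E, b) = Pow(Add(Mul(2, 6, Pow(Add(6, 6), -1)), Pow(Add(-3, 4), 3)), Rational(1, 2)) = Pow(Add(Mul(2, 6, Pow(12, -1)), Pow(1, 3)), Rational(1, 2)) = Pow(Add(Mul(2, 6, Rational(1, 12)), 1), Rational(1, 2)) = Pow(Add(1, 1), Rational(1, 2)) = Pow(2, Rational(1, 2)))
Mul(Add(201, Function('g')(v, 13)), -934) = Mul(Add(201, Pow(2, Rational(1, 2))), -934) = Add(-187734, Mul(-934, Pow(2, Rational(1, 2))))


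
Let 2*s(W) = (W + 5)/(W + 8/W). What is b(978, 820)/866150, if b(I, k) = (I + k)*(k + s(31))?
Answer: 238276354/139883225 ≈ 1.7034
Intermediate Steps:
s(W) = (5 + W)/(2*(W + 8/W)) (s(W) = ((W + 5)/(W + 8/W))/2 = ((5 + W)/(W + 8/W))/2 = (5 + W)/(2*(W + 8/W)))
b(I, k) = (186/323 + k)*(I + k) (b(I, k) = (I + k)*(k + (1/2)*31*(5 + 31)/(8 + 31**2)) = (I + k)*(k + (1/2)*31*36/(8 + 961)) = (I + k)*(k + (1/2)*31*36/969) = (I + k)*(k + (1/2)*31*(1/969)*36) = (I + k)*(k + 186/323) = (I + k)*(186/323 + k) = (186/323 + k)*(I + k))
b(978, 820)/866150 = (820**2 + (186/323)*978 + (186/323)*820 + 978*820)/866150 = (672400 + 181908/323 + 152520/323 + 801960)*(1/866150) = (476552708/323)*(1/866150) = 238276354/139883225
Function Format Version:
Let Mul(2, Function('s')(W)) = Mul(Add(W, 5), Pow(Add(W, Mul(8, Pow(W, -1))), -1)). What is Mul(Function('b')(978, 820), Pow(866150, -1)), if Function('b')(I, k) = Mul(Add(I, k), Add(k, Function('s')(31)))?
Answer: Rational(238276354, 139883225) ≈ 1.7034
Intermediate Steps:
Function('s')(W) = Mul(Rational(1, 2), Pow(Add(W, Mul(8, Pow(W, -1))), -1), Add(5, W)) (Function('s')(W) = Mul(Rational(1, 2), Mul(Add(W, 5), Pow(Add(W, Mul(8, Pow(W, -1))), -1))) = Mul(Rational(1, 2), Mul(Add(5, W), Pow(Add(W, Mul(8, Pow(W, -1))), -1))) = Mul(Rational(1, 2), Mul(Pow(Add(W, Mul(8, Pow(W, -1))), -1), Add(5, W))) = Mul(Rational(1, 2), Pow(Add(W, Mul(8, Pow(W, -1))), -1), Add(5, W)))
Function('b')(I, k) = Mul(Add(Rational(186, 323), k), Add(I, k)) (Function('b')(I, k) = Mul(Add(I, k), Add(k, Mul(Rational(1, 2), 31, Pow(Add(8, Pow(31, 2)), -1), Add(5, 31)))) = Mul(Add(I, k), Add(k, Mul(Rational(1, 2), 31, Pow(Add(8, 961), -1), 36))) = Mul(Add(I, k), Add(k, Mul(Rational(1, 2), 31, Pow(969, -1), 36))) = Mul(Add(I, k), Add(k, Mul(Rational(1, 2), 31, Rational(1, 969), 36))) = Mul(Add(I, k), Add(k, Rational(186, 323))) = Mul(Add(I, k), Add(Rational(186, 323), k)) = Mul(Add(Rational(186, 323), k), Add(I, k)))
Mul(Function('b')(978, 820), Pow(866150, -1)) = Mul(Add(Pow(820, 2), Mul(Rational(186, 323), 978), Mul(Rational(186, 323), 820), Mul(978, 820)), Pow(866150, -1)) = Mul(Add(672400, Rational(181908, 323), Rational(152520, 323), 801960), Rational(1, 866150)) = Mul(Rational(476552708, 323), Rational(1, 866150)) = Rational(238276354, 139883225)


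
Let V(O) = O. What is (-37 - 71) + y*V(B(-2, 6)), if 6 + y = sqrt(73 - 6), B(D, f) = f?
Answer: -144 + 6*sqrt(67) ≈ -94.888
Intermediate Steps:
y = -6 + sqrt(67) (y = -6 + sqrt(73 - 6) = -6 + sqrt(67) ≈ 2.1854)
(-37 - 71) + y*V(B(-2, 6)) = (-37 - 71) + (-6 + sqrt(67))*6 = -108 + (-36 + 6*sqrt(67)) = -144 + 6*sqrt(67)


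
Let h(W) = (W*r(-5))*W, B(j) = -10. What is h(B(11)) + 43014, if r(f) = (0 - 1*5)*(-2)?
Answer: 44014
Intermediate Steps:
r(f) = 10 (r(f) = (0 - 5)*(-2) = -5*(-2) = 10)
h(W) = 10*W² (h(W) = (W*10)*W = (10*W)*W = 10*W²)
h(B(11)) + 43014 = 10*(-10)² + 43014 = 10*100 + 43014 = 1000 + 43014 = 44014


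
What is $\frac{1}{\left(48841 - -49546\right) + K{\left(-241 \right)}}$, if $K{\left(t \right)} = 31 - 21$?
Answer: $\frac{1}{98397} \approx 1.0163 \cdot 10^{-5}$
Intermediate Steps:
$K{\left(t \right)} = 10$
$\frac{1}{\left(48841 - -49546\right) + K{\left(-241 \right)}} = \frac{1}{\left(48841 - -49546\right) + 10} = \frac{1}{\left(48841 + 49546\right) + 10} = \frac{1}{98387 + 10} = \frac{1}{98397}$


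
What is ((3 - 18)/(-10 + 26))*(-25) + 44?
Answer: 1079/16 ≈ 67.438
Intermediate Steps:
((3 - 18)/(-10 + 26))*(-25) + 44 = -15/16*(-25) + 44 = 375/16 + 44 = 1079/16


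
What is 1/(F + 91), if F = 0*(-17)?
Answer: 1/91 ≈ 0.010989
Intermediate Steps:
F = 0
1/(F + 91) = 1/(0 + 91) = 1/91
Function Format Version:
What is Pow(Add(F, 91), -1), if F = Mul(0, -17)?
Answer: Rational(1, 91) ≈ 0.010989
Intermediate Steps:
F = 0
Pow(Add(F, 91), -1) = Pow(Add(0, 91), -1) = Pow(91, -1) = Rational(1, 91)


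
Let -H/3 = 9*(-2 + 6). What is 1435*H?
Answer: -154980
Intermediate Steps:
H = -108 (H = -27*(-2 + 6) = -27*4 = -3*36 = -108)
1435*H = 1435*(-108) = -154980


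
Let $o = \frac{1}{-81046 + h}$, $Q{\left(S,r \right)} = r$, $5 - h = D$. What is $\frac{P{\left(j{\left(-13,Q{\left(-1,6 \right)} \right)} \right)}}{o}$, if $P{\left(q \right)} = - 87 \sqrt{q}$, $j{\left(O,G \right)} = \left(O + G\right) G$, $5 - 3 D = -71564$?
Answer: $9126068 i \sqrt{42} \approx 5.9144 \cdot 10^{7} i$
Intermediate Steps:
$D = \frac{71569}{3}$ ($D = \frac{5}{3} - - \frac{71564}{3} = \frac{5}{3} + \frac{71564}{3} = \frac{71569}{3} \approx 23856.0$)
$h = - \frac{71554}{3}$ ($h = 5 - \frac{71569}{3} = - \frac{71554}{3} \approx -23851.0$)
$j{\left(O,G \right)} = G \left(G + O\right)$ ($j{\left(O,G \right)} = \left(G + O\right) G = G \left(G + O\right)$)
$o = - \frac{3}{314692}$ ($o = \frac{1}{-81046 - \frac{71554}{3}} = \frac{1}{- \frac{314692}{3}} = - \frac{3}{314692} \approx -9.5331 \cdot 10^{-6}$)
$\frac{P{\left(j{\left(-13,Q{\left(-1,6 \right)} \right)} \right)}}{o} = \frac{\left(-87\right) \sqrt{6 \left(6 - 13\right)}}{- \frac{3}{314692}} = - 87 \sqrt{6 \left(-7\right)} \left(- \frac{314692}{3}\right) = - 87 \sqrt{-42} \left(- \frac{314692}{3}\right) = - 87 i \sqrt{42} \left(- \frac{314692}{3}\right) = 9126068 i \sqrt{42}$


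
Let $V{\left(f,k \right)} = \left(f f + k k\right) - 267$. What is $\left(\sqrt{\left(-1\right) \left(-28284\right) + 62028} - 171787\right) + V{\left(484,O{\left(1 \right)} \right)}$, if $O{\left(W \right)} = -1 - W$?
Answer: $62206 + 2 \sqrt{22578} \approx 62507.0$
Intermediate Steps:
$V{\left(f,k \right)} = -267 + f^{2} + k^{2}$ ($V{\left(f,k \right)} = \left(f^{2} + k^{2}\right) - 267 = -267 + f^{2} + k^{2}$)
$\left(\sqrt{\left(-1\right) \left(-28284\right) + 62028} - 171787\right) + V{\left(484,O{\left(1 \right)} \right)} = \left(\sqrt{\left(-1\right) \left(-28284\right) + 62028} - 171787\right) + \left(-267 + 484^{2} + \left(-1 - 1\right)^{2}\right) = \left(\sqrt{28284 + 62028} - 171787\right) + \left(-267 + 234256 + \left(-1 - 1\right)^{2}\right) = \left(\sqrt{90312} - 171787\right) + \left(-267 + 234256 + \left(-2\right)^{2}\right) = \left(2 \sqrt{22578} - 171787\right) + \left(-267 + 234256 + 4\right) = \left(-171787 + 2 \sqrt{22578}\right) + 233993 = 62206 + 2 \sqrt{22578}$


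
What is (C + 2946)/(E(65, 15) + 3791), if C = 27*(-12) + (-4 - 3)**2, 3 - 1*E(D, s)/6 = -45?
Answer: 2671/4079 ≈ 0.65482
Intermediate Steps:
E(D, s) = 288 (E(D, s) = 18 - 6*(-45) = 18 + 270 = 288)
C = -275 (C = -324 + (-7)**2 = -324 + 49 = -275)
(C + 2946)/(E(65, 15) + 3791) = (-275 + 2946)/(288 + 3791) = 2671/4079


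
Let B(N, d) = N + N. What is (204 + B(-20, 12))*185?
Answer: 30340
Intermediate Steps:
B(N, d) = 2*N
(204 + B(-20, 12))*185 = (204 + 2*(-20))*185 = (204 - 40)*185 = 164*185 = 30340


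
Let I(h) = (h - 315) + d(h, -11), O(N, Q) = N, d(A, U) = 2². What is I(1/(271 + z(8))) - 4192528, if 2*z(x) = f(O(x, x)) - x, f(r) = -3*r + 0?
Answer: -1069173944/255 ≈ -4.1928e+6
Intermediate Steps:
d(A, U) = 4
f(r) = -3*r
z(x) = -2*x (z(x) = (-3*x - x)/2 = (-4*x)/2 = -2*x)
I(h) = -311 + h (I(h) = (h - 315) + 4 = (-315 + h) + 4 = -311 + h)
I(1/(271 + z(8))) - 4192528 = (-311 + 1/(271 - 2*8)) - 4192528 = (-311 + 1/(271 - 16)) - 4192528 = (-311 + 1/255) - 4192528 = -79304/255 - 4192528 = -1069173944/255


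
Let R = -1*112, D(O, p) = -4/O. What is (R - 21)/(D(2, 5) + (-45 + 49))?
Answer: -133/2 ≈ -66.500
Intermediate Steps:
R = -112
(R - 21)/(D(2, 5) + (-45 + 49)) = (-112 - 21)/(-4/2 + (-45 + 49)) = -133/(-4*1/2 + 4) = -133/(-2 + 4) = -133/2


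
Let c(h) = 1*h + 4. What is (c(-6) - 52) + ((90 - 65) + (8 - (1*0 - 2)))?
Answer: -19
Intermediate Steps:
c(h) = 4 + h (c(h) = h + 4 = 4 + h)
(c(-6) - 52) + ((90 - 65) + (8 - (1*0 - 2))) = ((4 - 6) - 52) + ((90 - 65) + (8 - (1*0 - 2))) = (-2 - 52) + (25 + (8 - (0 - 2))) = -54 + (25 + (8 - 1*(-2))) = -54 + (25 + (8 + 2)) = -54 + (25 + 10) = -54 + 35 = -19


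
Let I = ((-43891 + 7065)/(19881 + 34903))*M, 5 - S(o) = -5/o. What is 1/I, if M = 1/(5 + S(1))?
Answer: -410880/18413 ≈ -22.315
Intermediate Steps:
S(o) = 5 + 5/o (S(o) = 5 - (-5)/o = 5 + 5/o)
M = 1/15 (M = 1/(5 + (5 + 5/1)) = 1/(5 + (5 + 5*1)) = 1/(5 + (5 + 5)) = 1/(5 + 10) = 1/15 ≈ 0.066667)
I = -18413/410880 (I = ((-43891 + 7065)/(19881 + 34903))*(1/15) = -36826/54784*(1/15) = -36826*1/54784*(1/15) = -18413/27392*1/15 = -18413/410880 ≈ -0.044814)
1/I = 1/(-18413/410880) = -410880/18413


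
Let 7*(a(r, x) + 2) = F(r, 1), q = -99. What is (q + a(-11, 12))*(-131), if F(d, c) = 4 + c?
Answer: 91962/7 ≈ 13137.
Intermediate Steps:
a(r, x) = -9/7 (a(r, x) = -2 + (4 + 1)/7 = -2 + (⅐)*5 = -2 + 5/7 = -9/7)
(q + a(-11, 12))*(-131) = (-99 - 9/7)*(-131) = -702/7*(-131) = 91962/7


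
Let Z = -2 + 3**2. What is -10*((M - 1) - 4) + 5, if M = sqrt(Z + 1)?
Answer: 55 - 20*sqrt(2) ≈ 26.716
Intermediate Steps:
Z = 7 (Z = -2 + 9 = 7)
M = 2*sqrt(2) (M = sqrt(7 + 1) = sqrt(8) = 2*sqrt(2) ≈ 2.8284)
-10*((M - 1) - 4) + 5 = -10*((2*sqrt(2) - 1) - 4) + 5 = -10*((-1 + 2*sqrt(2)) - 4) + 5 = -10*(-5 + 2*sqrt(2)) + 5 = (50 - 20*sqrt(2)) + 5 = 55 - 20*sqrt(2)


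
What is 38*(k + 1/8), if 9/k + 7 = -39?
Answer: -247/92 ≈ -2.6848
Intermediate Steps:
k = -9/46 (k = 9/(-7 - 39) = 9/(-46) = 9*(-1/46) = -9/46 ≈ -0.19565)
38*(k + 1/8) = 38*(-9/46 + 1/8) = 38*(-9/46 + ⅛) = 38*(-13/184) = -247/92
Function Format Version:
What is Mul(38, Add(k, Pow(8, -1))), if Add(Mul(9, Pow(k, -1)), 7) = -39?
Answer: Rational(-247, 92) ≈ -2.6848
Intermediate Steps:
k = Rational(-9, 46) (k = Mul(9, Pow(Add(-7, -39), -1)) = Mul(9, Pow(-46, -1)) = Mul(9, Rational(-1, 46)) = Rational(-9, 46) ≈ -0.19565)
Mul(38, Add(k, Pow(8, -1))) = Mul(38, Add(Rational(-9, 46), Pow(8, -1))) = Mul(38, Add(Rational(-9, 46), Rational(1, 8))) = Mul(38, Rational(-13, 184)) = Rational(-247, 92)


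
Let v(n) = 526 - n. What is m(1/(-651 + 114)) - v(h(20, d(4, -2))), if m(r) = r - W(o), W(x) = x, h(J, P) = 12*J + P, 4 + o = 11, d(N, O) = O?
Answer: -158416/537 ≈ -295.00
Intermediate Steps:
o = 7 (o = -4 + 11 = 7)
h(J, P) = P + 12*J
m(r) = -7 + r (m(r) = r - 1*7 = r - 7 = -7 + r)
m(1/(-651 + 114)) - v(h(20, d(4, -2))) = (-7 + 1/(-651 + 114)) - (526 - (-2 + 12*20)) = (-7 + 1/(-537)) - (526 - (-2 + 240)) = (-7 - 1/537) - (526 - 1*238) = -3760/537 - (526 - 238) = -3760/537 - 1*288 = -3760/537 - 288 = -158416/537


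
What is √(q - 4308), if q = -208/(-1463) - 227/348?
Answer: I*√279199262463429/254562 ≈ 65.639*I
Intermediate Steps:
q = -259717/509124 (q = -208*(-1/1463) - 227*1/348 = 208/1463 - 227/348 = -259717/509124 ≈ -0.51013)
√(q - 4308) = √(-259717/509124 - 4308) = √(-2193565909/509124) = I*√279199262463429/254562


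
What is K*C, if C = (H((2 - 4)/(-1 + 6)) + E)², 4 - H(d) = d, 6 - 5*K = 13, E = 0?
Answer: -3388/125 ≈ -27.104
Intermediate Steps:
K = -7/5 (K = 6/5 - ⅕*13 = 6/5 - 13/5 = -7/5 ≈ -1.4000)
H(d) = 4 - d
C = 484/25 (C = ((4 - (2 - 4)/(-1 + 6)) + 0)² = ((4 - (-2)/5) + 0)² = ((4 - 1*(-⅖)) + 0)² = ((4 + ⅖) + 0)² = (22/5 + 0)² = (22/5)² = 484/25 ≈ 19.360)
K*C = -7/5*484/25 = -3388/125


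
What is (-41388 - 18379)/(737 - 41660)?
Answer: 59767/40923 ≈ 1.4605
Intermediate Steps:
(-41388 - 18379)/(737 - 41660) = -59767/(-40923) = -59767*(-1/40923) = 59767/40923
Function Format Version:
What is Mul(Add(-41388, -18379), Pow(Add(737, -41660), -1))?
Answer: Rational(59767, 40923) ≈ 1.4605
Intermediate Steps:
Mul(Add(-41388, -18379), Pow(Add(737, -41660), -1)) = Mul(-59767, Pow(-40923, -1)) = Mul(-59767, Rational(-1, 40923)) = Rational(59767, 40923)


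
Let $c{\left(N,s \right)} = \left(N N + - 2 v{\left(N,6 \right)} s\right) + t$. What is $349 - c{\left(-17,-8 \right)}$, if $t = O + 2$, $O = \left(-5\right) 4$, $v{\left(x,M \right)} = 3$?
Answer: $30$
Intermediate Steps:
$O = -20$
$t = -18$ ($t = -20 + 2 = -18$)
$c{\left(N,s \right)} = -18 + N^{2} - 6 s$ ($c{\left(N,s \right)} = \left(N N + \left(-2\right) 3 s\right) - 18 = \left(N^{2} - 6 s\right) - 18 = -18 + N^{2} - 6 s$)
$349 - c{\left(-17,-8 \right)} = 349 - \left(-18 + \left(-17\right)^{2} - -48\right) = 349 - \left(-18 + 289 + 48\right) = 349 - 319 = 30$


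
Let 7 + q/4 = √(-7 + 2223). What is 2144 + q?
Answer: 2116 + 8*√554 ≈ 2304.3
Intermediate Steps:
q = -28 + 8*√554 (q = -28 + 4*√(-7 + 2223) = -28 + 4*√2216 = -28 + 4*(2*√554) = -28 + 8*√554 ≈ 160.30)
2144 + q = 2144 + (-28 + 8*√554) = 2116 + 8*√554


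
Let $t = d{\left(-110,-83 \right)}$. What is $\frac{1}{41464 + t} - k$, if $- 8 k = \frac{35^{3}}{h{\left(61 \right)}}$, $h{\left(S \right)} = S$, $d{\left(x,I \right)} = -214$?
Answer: $\frac{884297119}{10065000} \approx 87.859$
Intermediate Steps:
$t = -214$
$k = - \frac{42875}{488}$ ($k = - \frac{35^{3} \cdot \frac{1}{61}}{8} = - \frac{42875 \cdot \frac{1}{61}}{8} = \left(- \frac{1}{8}\right) \frac{42875}{61} = - \frac{42875}{488} \approx -87.859$)
$\frac{1}{41464 + t} - k = \frac{1}{41464 - 214} - - \frac{42875}{488} = \frac{1}{41250} + \frac{42875}{488} = \frac{884297119}{10065000}$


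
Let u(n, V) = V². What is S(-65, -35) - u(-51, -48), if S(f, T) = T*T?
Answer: -1079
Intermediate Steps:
S(f, T) = T²
S(-65, -35) - u(-51, -48) = (-35)² - 1*(-48)² = 1225 - 1*2304 = 1225 - 2304 = -1079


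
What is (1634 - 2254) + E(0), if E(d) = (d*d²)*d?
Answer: -620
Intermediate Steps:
E(d) = d⁴ (E(d) = d³*d = d⁴)
(1634 - 2254) + E(0) = (1634 - 2254) + 0⁴ = -620 + 0 = -620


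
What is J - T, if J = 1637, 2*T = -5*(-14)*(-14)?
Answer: 2127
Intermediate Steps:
T = -490 (T = (-5*(-14)*(-14))/2 = (70*(-14))/2 = (½)*(-980) = -490)
J - T = 1637 - 1*(-490) = 1637 + 490 = 2127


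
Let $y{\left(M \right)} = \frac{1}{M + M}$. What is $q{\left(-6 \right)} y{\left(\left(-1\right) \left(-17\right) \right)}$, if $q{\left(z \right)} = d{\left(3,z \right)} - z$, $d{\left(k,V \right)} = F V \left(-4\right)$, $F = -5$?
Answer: $- \frac{57}{17} \approx -3.3529$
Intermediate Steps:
$d{\left(k,V \right)} = 20 V$ ($d{\left(k,V \right)} = - 5 V \left(-4\right) = 20 V$)
$y{\left(M \right)} = \frac{1}{2 M}$
$q{\left(z \right)} = 19 z$ ($q{\left(z \right)} = 20 z - z = 19 z$)
$q{\left(-6 \right)} y{\left(\left(-1\right) \left(-17\right) \right)} = 19 \left(-6\right) \frac{1}{2 \left(\left(-1\right) \left(-17\right)\right)} = - 114 \frac{1}{2 \cdot 17} = - 114 \cdot \frac{1}{2} \cdot \frac{1}{17} = \left(-114\right) \frac{1}{34} = - \frac{57}{17}$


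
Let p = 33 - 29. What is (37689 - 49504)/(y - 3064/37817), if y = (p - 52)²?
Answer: -446807855/87127304 ≈ -5.1282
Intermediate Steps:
p = 4
y = 2304 (y = (4 - 52)² = (-48)² = 2304)
(37689 - 49504)/(y - 3064/37817) = (37689 - 49504)/(2304 - 3064/37817) = -11815/(2304 - 3064*1/37817) = -11815/(2304 - 3064/37817) = -11815/87127304/37817 = -11815*37817/87127304 = -446807855/87127304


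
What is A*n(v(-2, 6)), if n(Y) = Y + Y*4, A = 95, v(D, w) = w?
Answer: 2850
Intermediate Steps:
n(Y) = 5*Y (n(Y) = Y + 4*Y = 5*Y)
A*n(v(-2, 6)) = 95*(5*6) = 95*30 = 2850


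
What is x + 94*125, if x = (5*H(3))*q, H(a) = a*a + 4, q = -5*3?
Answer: 10775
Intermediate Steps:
q = -15
H(a) = 4 + a² (H(a) = a² + 4 = 4 + a²)
x = -975 (x = (5*(4 + 3²))*(-15) = (5*(4 + 9))*(-15) = (5*13)*(-15) = 65*(-15) = -975)
x + 94*125 = -975 + 94*125 = -975 + 11750 = 10775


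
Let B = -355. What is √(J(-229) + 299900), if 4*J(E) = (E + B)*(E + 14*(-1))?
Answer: √335378 ≈ 579.12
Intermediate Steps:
J(E) = (-355 + E)*(-14 + E)/4 (J(E) = ((E - 355)*(E + 14*(-1)))/4 = ((-355 + E)*(E - 14))/4 = ((-355 + E)*(-14 + E))/4 = (-355 + E)*(-14 + E)/4)
√(J(-229) + 299900) = √((2485/2 - 369/4*(-229) + (¼)*(-229)²) + 299900) = √((2485/2 + 84501/4 + (¼)*52441) + 299900) = √((2485/2 + 84501/4 + 52441/4) + 299900) = √(35478 + 299900) = √335378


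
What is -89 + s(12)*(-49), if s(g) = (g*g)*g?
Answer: -84761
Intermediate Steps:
s(g) = g³ (s(g) = g²*g = g³)
-89 + s(12)*(-49) = -89 + 12³*(-49) = -89 + 1728*(-49) = -89 - 84672 = -84761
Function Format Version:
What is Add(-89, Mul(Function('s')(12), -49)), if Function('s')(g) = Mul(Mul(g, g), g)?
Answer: -84761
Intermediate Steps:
Function('s')(g) = Pow(g, 3) (Function('s')(g) = Mul(Pow(g, 2), g) = Pow(g, 3))
Add(-89, Mul(Function('s')(12), -49)) = Add(-89, Mul(Pow(12, 3), -49)) = Add(-89, Mul(1728, -49)) = Add(-89, -84672) = -84761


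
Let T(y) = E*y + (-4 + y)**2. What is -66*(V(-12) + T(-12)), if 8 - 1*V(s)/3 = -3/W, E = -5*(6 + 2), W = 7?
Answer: -351714/7 ≈ -50245.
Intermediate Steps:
E = -40 (E = -5*8 = -40)
V(s) = 177/7 (V(s) = 24 - (-9)/7 = 24 - 3*(-3/7) = 24 + 9/7 = 177/7)
T(y) = (-4 + y)**2 - 40*y (T(y) = -40*y + (-4 + y)**2 = (-4 + y)**2 - 40*y)
-66*(V(-12) + T(-12)) = -66*(177/7 + ((-4 - 12)**2 - 40*(-12))) = -66*(177/7 + ((-16)**2 + 480)) = -66*(177/7 + (256 + 480)) = -66*(177/7 + 736) = -66*5329/7 = -351714/7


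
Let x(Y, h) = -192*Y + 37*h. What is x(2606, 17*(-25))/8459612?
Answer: -516077/8459612 ≈ -0.061005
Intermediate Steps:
x(2606, 17*(-25))/8459612 = (-192*2606 + 37*(17*(-25)))/8459612 = (-500352 + 37*(-425))*(1/8459612) = (-500352 - 15725)*(1/8459612) = -516077*1/8459612 = -516077/8459612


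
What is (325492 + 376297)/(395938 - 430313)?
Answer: -63799/3125 ≈ -20.416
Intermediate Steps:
(325492 + 376297)/(395938 - 430313) = 701789/(-34375) = 701789*(-1/34375) = -63799/3125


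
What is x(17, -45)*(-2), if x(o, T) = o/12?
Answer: -17/6 ≈ -2.8333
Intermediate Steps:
x(o, T) = o/12 (x(o, T) = o*(1/12) = o/12)
x(17, -45)*(-2) = ((1/12)*17)*(-2) = (17/12)*(-2) = -17/6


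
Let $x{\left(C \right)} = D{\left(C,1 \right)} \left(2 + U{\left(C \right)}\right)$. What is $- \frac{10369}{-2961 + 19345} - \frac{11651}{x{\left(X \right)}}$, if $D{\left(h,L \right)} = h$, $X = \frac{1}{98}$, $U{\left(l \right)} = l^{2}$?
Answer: $- \frac{179664324999049}{314720256} \approx -5.7087 \cdot 10^{5}$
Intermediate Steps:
$X = \frac{1}{98} \approx 0.010204$
$x{\left(C \right)} = C \left(2 + C^{2}\right)$
$- \frac{10369}{-2961 + 19345} - \frac{11651}{x{\left(X \right)}} = - \frac{10369}{-2961 + 19345} - \frac{11651}{\frac{1}{98} \left(2 + \left(\frac{1}{98}\right)^{2}\right)} = - \frac{10369}{16384} - \frac{11651}{\frac{1}{98} \left(2 + \frac{1}{9604}\right)} = \left(-10369\right) \frac{1}{16384} - \frac{11651}{\frac{1}{98} \cdot \frac{19209}{9604}} = - \frac{10369}{16384} - \frac{11651}{\frac{19209}{941192}} = - \frac{10369}{16384} - \frac{10965827992}{19209} = - \frac{179664324999049}{314720256}$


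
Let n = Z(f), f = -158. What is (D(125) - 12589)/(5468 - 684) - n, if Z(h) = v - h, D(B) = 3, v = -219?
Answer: 139619/2392 ≈ 58.369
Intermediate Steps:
Z(h) = -219 - h
n = -61 (n = -219 - 1*(-158) = -219 + 158 = -61)
(D(125) - 12589)/(5468 - 684) - n = (3 - 12589)/(5468 - 684) - 1*(-61) = -12586/4784 + 61 = -12586*1/4784 + 61 = -6293/2392 + 61 = 139619/2392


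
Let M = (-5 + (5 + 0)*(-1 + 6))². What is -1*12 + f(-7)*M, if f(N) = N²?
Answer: 19588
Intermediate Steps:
M = 400 (M = (-5 + 5*5)² = (-5 + 25)² = 20² = 400)
-1*12 + f(-7)*M = -1*12 + (-7)²*400 = -12 + 49*400 = -12 + 19600 = 19588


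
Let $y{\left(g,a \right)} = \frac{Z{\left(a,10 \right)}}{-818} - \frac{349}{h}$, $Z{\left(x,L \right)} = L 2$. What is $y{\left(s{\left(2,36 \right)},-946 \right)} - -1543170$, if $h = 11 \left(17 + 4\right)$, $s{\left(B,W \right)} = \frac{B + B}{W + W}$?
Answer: $\frac{145797013379}{94479} \approx 1.5432 \cdot 10^{6}$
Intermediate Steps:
$s{\left(B,W \right)} = \frac{B}{W}$ ($s{\left(B,W \right)} = \frac{2 B}{2 W} = 2 B \frac{1}{2 W} = \frac{B}{W}$)
$h = 231$ ($h = 11 \cdot 21 = 231$)
$Z{\left(x,L \right)} = 2 L$
$y{\left(g,a \right)} = - \frac{145051}{94479}$ ($y{\left(g,a \right)} = \frac{2 \cdot 10}{-818} - \frac{349}{231} = 20 \left(- \frac{1}{818}\right) - \frac{349}{231} = - \frac{10}{409} - \frac{349}{231} = - \frac{145051}{94479}$)
$y{\left(s{\left(2,36 \right)},-946 \right)} - -1543170 = - \frac{145051}{94479} - -1543170 = - \frac{145051}{94479} + 1543170 = \frac{145797013379}{94479}$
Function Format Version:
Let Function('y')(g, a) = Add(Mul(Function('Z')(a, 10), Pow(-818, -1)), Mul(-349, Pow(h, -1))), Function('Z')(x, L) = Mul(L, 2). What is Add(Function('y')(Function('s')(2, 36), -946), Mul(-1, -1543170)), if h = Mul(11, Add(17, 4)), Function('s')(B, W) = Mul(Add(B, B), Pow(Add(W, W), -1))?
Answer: Rational(145797013379, 94479) ≈ 1.5432e+6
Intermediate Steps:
Function('s')(B, W) = Mul(B, Pow(W, -1)) (Function('s')(B, W) = Mul(Mul(2, B), Pow(Mul(2, W), -1)) = Mul(Mul(2, B), Mul(Rational(1, 2), Pow(W, -1))) = Mul(B, Pow(W, -1)))
h = 231 (h = Mul(11, 21) = 231)
Function('Z')(x, L) = Mul(2, L)
Function('y')(g, a) = Rational(-145051, 94479) (Function('y')(g, a) = Add(Mul(Mul(2, 10), Pow(-818, -1)), Mul(-349, Pow(231, -1))) = Add(Mul(20, Rational(-1, 818)), Mul(-349, Rational(1, 231))) = Add(Rational(-10, 409), Rational(-349, 231)) = Rational(-145051, 94479))
Add(Function('y')(Function('s')(2, 36), -946), Mul(-1, -1543170)) = Add(Rational(-145051, 94479), Mul(-1, -1543170)) = Add(Rational(-145051, 94479), 1543170) = Rational(145797013379, 94479)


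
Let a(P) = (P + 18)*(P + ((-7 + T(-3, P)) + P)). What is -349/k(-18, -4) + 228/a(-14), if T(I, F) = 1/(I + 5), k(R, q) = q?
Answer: 7875/92 ≈ 85.598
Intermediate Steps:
T(I, F) = 1/(5 + I)
a(P) = (18 + P)*(-13/2 + 2*P) (a(P) = (P + 18)*(P + ((-7 + 1/(5 - 3)) + P)) = (18 + P)*(P + ((-7 + 1/2) + P)) = (18 + P)*(P + ((-7 + ½) + P)) = (18 + P)*(P + (-13/2 + P)) = (18 + P)*(-13/2 + 2*P))
-349/k(-18, -4) + 228/a(-14) = -349/(-4) + 228/(-117 + 2*(-14)² + (59/2)*(-14)) = -349*(-¼) + 228/(-117 + 2*196 - 413) = 349/4 + 228/(-117 + 392 - 413) = 349/4 + 228/(-138) = 349/4 + 228*(-1/138) = 349/4 - 38/23 = 7875/92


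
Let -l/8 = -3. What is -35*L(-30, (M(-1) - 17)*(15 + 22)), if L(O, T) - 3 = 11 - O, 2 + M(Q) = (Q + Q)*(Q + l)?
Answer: -1540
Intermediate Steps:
l = 24 (l = -8*(-3) = 24)
M(Q) = -2 + 2*Q*(24 + Q) (M(Q) = -2 + (Q + Q)*(Q + 24) = -2 + (2*Q)*(24 + Q) = -2 + 2*Q*(24 + Q))
L(O, T) = 14 - O (L(O, T) = 3 + (11 - O) = 14 - O)
-35*L(-30, (M(-1) - 17)*(15 + 22)) = -35*(14 - 1*(-30)) = -35*(14 + 30) = -35*44 = -1540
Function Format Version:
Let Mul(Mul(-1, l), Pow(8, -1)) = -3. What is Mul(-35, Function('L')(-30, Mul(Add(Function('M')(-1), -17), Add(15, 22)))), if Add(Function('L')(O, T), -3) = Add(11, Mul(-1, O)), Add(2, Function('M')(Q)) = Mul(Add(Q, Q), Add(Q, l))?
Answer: -1540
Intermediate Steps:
l = 24 (l = Mul(-8, -3) = 24)
Function('M')(Q) = Add(-2, Mul(2, Q, Add(24, Q))) (Function('M')(Q) = Add(-2, Mul(Add(Q, Q), Add(Q, 24))) = Add(-2, Mul(Mul(2, Q), Add(24, Q))) = Add(-2, Mul(2, Q, Add(24, Q))))
Function('L')(O, T) = Add(14, Mul(-1, O)) (Function('L')(O, T) = Add(3, Add(11, Mul(-1, O))) = Add(14, Mul(-1, O)))
Mul(-35, Function('L')(-30, Mul(Add(Function('M')(-1), -17), Add(15, 22)))) = Mul(-35, Add(14, Mul(-1, -30))) = Mul(-35, Add(14, 30)) = Mul(-35, 44) = -1540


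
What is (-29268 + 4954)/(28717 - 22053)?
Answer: -12157/3332 ≈ -3.6486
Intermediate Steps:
(-29268 + 4954)/(28717 - 22053) = -24314/6664 = -24314*1/6664 = -12157/3332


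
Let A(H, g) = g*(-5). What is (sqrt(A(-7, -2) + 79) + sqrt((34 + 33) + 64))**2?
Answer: 220 + 2*sqrt(11659) ≈ 435.95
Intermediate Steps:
A(H, g) = -5*g
(sqrt(A(-7, -2) + 79) + sqrt((34 + 33) + 64))**2 = (sqrt(-5*(-2) + 79) + sqrt((34 + 33) + 64))**2 = (sqrt(10 + 79) + sqrt(67 + 64))**2 = (sqrt(89) + sqrt(131))**2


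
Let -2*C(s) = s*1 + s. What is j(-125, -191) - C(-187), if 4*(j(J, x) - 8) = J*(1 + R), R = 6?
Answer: -1591/4 ≈ -397.75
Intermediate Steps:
j(J, x) = 8 + 7*J/4 (j(J, x) = 8 + (J*(1 + 6))/4 = 8 + (J*7)/4 = 8 + (7*J)/4 = 8 + 7*J/4)
C(s) = -s (C(s) = -(s*1 + s)/2 = -(s + s)/2 = -s)
j(-125, -191) - C(-187) = (8 + (7/4)*(-125)) - (-1)*(-187) = (8 - 875/4) - 1*187 = -843/4 - 187 = -1591/4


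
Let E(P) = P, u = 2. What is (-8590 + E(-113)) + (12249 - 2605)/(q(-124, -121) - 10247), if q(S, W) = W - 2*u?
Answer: -22569290/2593 ≈ -8703.9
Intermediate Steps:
q(S, W) = -4 + W (q(S, W) = W - 2*2 = W - 4 = -4 + W)
(-8590 + E(-113)) + (12249 - 2605)/(q(-124, -121) - 10247) = (-8590 - 113) + (12249 - 2605)/((-4 - 121) - 10247) = -8703 + 9644/(-125 - 10247) = -8703 + 9644/(-10372) = -8703 + 9644*(-1/10372) = -8703 - 2411/2593 = -22569290/2593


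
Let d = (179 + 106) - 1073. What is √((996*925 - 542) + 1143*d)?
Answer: √20074 ≈ 141.68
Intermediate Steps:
d = -788 (d = 285 - 1073 = -788)
√((996*925 - 542) + 1143*d) = √((996*925 - 542) + 1143*(-788)) = √((921300 - 542) - 900684) = √(920758 - 900684) = √20074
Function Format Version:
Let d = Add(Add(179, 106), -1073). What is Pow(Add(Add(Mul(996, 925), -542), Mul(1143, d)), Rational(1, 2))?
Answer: Pow(20074, Rational(1, 2)) ≈ 141.68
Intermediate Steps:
d = -788 (d = Add(285, -1073) = -788)
Pow(Add(Add(Mul(996, 925), -542), Mul(1143, d)), Rational(1, 2)) = Pow(Add(Add(Mul(996, 925), -542), Mul(1143, -788)), Rational(1, 2)) = Pow(Add(Add(921300, -542), -900684), Rational(1, 2)) = Pow(Add(920758, -900684), Rational(1, 2)) = Pow(20074, Rational(1, 2))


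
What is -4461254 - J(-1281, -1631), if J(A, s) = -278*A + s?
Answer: -4815741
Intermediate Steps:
J(A, s) = s - 278*A
-4461254 - J(-1281, -1631) = -4461254 - (-1631 - 278*(-1281)) = -4461254 - (-1631 + 356118) = -4461254 - 1*354487 = -4461254 - 354487 = -4815741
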